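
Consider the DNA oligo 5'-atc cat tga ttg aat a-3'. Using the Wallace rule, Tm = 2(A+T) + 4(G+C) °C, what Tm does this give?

Counting bases: G=2, T=6, A=6, C=2
So N_AT = 12 and N_GC = 4.
Tm = 4·4 + 2·12 = 16 + 24 = 40°C

40°C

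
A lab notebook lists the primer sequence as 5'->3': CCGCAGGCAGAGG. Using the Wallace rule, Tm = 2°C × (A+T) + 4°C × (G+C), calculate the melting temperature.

46°C

Counting bases: C=4, G=6, A=3, T=0
A+T = 3, G+C = 10
Tm = 2(3) + 4(10) = 6 + 40 = 46°C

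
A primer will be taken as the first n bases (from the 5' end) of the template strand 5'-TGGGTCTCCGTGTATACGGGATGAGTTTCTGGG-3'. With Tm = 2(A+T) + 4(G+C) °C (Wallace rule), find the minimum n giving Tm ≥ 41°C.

n = 13

First 12 bases: TGGGTCTCCGTG → Tm = 40°C (< 41°C)
First 13 bases: TGGGTCTCCGTGT → Tm = 42°C (≥ 41°C)
Since every base adds ≥2°C, Tm only increases with n, so the threshold is first crossed at n = 13.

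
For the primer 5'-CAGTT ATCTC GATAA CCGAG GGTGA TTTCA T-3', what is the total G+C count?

Scanning the sequence gives T=10, G=7, A=8, C=6.
G+C = 7 + 6 = 13

13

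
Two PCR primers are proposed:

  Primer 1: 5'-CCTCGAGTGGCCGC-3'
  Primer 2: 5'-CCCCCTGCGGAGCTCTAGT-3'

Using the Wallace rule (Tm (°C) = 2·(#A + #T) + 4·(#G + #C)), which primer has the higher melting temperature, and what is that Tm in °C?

Primer 1: A+T=3, G+C=11 → Tm = 2(3)+4(11) = 50°C
Primer 2: A+T=6, G+C=13 → Tm = 2(6)+4(13) = 64°C
50°C vs 64°C → primer 2 is higher.

Primer 2, 64°C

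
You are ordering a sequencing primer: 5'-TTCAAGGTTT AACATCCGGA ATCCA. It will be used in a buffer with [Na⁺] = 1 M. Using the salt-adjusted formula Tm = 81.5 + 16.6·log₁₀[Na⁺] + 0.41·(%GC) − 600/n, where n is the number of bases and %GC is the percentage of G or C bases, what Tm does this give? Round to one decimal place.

73.9°C

Length n = 25. Counting bases: C=6, T=7, G=4, A=8
G+C = 10, so %GC = 10/25 × 100 = 40%
Salt term: 16.6 × (0) = 0
GC term: 0.41 × 40 = 16.4; length term: −600/25 = −24
Tm = 81.5 + (0) + 16.4 − 24 = 73.9 → 73.9°C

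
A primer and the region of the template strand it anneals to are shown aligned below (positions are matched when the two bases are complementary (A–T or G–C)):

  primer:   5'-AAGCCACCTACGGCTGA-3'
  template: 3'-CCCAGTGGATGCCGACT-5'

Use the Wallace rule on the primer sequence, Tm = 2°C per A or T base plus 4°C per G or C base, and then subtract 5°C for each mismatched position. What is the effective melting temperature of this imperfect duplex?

Primer base counts: A=5, T=2, G=4, C=6 → A+T=7, G+C=10
Perfect-match Tm = 2(7) + 4(10) = 14 + 40 = 54°C
Mismatches (positions where the bases are not complementary): 3 (at positions 1, 2, 4)
Effective Tm = 54 − 3×5 = 54 − 15 = 39°C

39°C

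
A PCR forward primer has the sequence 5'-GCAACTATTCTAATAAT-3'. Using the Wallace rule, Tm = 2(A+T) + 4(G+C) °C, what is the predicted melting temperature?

Base counts: T=6, G=1, C=3, A=7
AT pairs contribute 13, GC pairs contribute 4.
Tm = 2(13) + 4(4) = 26 + 16 = 42°C

42°C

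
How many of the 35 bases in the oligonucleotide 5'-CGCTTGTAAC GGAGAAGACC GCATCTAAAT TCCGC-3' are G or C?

Counting bases: T=7, A=10, C=10, G=8
Total G or C: 8 + 10 = 18

18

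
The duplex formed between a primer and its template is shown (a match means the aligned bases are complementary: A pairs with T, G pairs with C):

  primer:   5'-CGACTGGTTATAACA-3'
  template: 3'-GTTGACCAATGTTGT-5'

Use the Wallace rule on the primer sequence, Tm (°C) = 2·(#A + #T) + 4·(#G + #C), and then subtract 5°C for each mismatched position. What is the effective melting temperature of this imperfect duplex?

32°C

Primer base counts: A=5, T=4, G=3, C=3 → A+T=9, G+C=6
Perfect-match Tm = 2(9) + 4(6) = 18 + 24 = 42°C
Mismatches (positions where the bases are not complementary): 2 (at positions 2, 11)
Effective Tm = 42 − 2×5 = 42 − 10 = 32°C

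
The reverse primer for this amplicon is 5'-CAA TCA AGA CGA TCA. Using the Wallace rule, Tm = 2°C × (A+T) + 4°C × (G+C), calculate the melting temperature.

42°C

Base counts: T=2, A=7, C=4, G=2
A+T = 9, G+C = 6
Tm = 4·6 + 2·9 = 24 + 18 = 42°C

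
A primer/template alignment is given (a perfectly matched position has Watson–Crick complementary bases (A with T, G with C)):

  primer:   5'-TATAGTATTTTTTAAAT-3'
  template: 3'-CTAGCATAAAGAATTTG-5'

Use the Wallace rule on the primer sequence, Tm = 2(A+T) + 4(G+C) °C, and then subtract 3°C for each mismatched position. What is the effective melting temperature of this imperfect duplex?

Primer base counts: A=6, T=10, G=1, C=0 → A+T=16, G+C=1
Perfect-match Tm = 2(16) + 4(1) = 32 + 4 = 36°C
Mismatches (positions where the bases are not complementary): 4 (at positions 1, 4, 11, 17)
Effective Tm = 36 − 4×3 = 36 − 12 = 24°C

24°C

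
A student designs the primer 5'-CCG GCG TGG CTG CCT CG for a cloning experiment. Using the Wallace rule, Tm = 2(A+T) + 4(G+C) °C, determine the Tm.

62°C

Base counts: G=7, C=7, A=0, T=3
AT pairs contribute 3, GC pairs contribute 14.
Tm = 2(3) + 4(14) = 6 + 56 = 62°C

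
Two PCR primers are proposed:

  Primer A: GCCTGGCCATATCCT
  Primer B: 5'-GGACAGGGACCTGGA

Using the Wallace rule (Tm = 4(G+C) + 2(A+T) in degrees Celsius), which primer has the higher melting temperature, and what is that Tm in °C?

Primer A: A+T=6, G+C=9 → Tm = 2(6)+4(9) = 48°C
Primer B: A+T=5, G+C=10 → Tm = 2(5)+4(10) = 50°C
48°C vs 50°C → primer B is higher.

Primer B, 50°C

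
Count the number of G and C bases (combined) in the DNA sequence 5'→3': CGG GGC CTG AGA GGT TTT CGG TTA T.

14

G=10, C=4, T=8, A=3
Total G or C: 10 + 4 = 14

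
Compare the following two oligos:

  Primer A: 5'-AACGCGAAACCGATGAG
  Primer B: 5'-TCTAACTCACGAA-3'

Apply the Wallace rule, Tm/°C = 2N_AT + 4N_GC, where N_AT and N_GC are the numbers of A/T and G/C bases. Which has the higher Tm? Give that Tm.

Primer A, 52°C

Primer A: A+T=8, G+C=9 → Tm = 2(8)+4(9) = 52°C
Primer B: A+T=8, G+C=5 → Tm = 2(8)+4(5) = 36°C
52°C vs 36°C → primer A is higher.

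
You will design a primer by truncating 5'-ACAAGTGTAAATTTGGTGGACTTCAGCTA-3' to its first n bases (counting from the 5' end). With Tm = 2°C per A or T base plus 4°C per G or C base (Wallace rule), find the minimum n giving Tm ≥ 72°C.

n = 26

First 25 bases: ACAAGTGTAAATTTGGTGGACTTCA → Tm = 68°C (< 72°C)
First 26 bases: ACAAGTGTAAATTTGGTGGACTTCAG → Tm = 72°C (≥ 72°C)
Since every base adds ≥2°C, Tm only increases with n, so the threshold is first crossed at n = 26.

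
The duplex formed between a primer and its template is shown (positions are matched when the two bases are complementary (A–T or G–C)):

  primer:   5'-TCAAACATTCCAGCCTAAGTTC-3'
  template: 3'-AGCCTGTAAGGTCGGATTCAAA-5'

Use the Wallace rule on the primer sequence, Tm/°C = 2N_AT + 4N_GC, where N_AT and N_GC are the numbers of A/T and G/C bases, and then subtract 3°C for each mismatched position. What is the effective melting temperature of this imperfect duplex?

Primer base counts: A=7, T=6, G=2, C=7 → A+T=13, G+C=9
Perfect-match Tm = 2(13) + 4(9) = 26 + 36 = 62°C
Mismatches (positions where the bases are not complementary): 3 (at positions 3, 4, 22)
Effective Tm = 62 − 3×3 = 62 − 9 = 53°C

53°C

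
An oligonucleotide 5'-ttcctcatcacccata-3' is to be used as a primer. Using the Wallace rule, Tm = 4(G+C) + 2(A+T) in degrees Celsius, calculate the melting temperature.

Scanning the sequence gives G=0, T=5, C=7, A=4.
A+T = 9, G+C = 7
Tm = 4·7 + 2·9 = 28 + 18 = 46°C

46°C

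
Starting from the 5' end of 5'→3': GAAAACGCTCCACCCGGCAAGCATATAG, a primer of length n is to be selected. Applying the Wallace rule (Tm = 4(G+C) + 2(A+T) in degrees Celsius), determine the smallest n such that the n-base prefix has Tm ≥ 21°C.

n = 8

First 7 bases: GAAAACG → Tm = 20°C (< 21°C)
First 8 bases: GAAAACGC → Tm = 24°C (≥ 21°C)
Each additional base adds 2°C (A/T) or 4°C (G/C), so Tm is non-decreasing in n; n = 8 is the first length to reach 21°C.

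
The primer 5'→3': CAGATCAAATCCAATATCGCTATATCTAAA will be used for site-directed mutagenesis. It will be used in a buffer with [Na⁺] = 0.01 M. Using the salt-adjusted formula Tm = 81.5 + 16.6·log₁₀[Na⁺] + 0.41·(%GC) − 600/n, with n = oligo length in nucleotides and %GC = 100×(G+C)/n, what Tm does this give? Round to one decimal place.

40.6°C

Length n = 30. Scanning the sequence gives G=2, T=8, A=13, C=7.
G+C = 9, so %GC = 9/30 × 100 = 30%
Salt term: 16.6 × (-2) = -33.2
GC term: 0.41 × 30 = 12.3; length term: −600/30 = −20
Tm = 81.5 + (-33.2) + 12.3 − 20 = 40.6 → 40.6°C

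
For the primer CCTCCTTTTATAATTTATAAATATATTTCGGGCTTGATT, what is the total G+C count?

Base counts: G=4, A=10, T=19, C=6
G+C = 4 + 6 = 10

10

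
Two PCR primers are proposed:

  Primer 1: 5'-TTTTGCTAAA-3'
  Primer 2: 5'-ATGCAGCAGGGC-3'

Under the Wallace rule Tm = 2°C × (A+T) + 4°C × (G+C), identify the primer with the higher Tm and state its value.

Primer 2, 40°C

Primer 1: A+T=8, G+C=2 → Tm = 2(8)+4(2) = 24°C
Primer 2: A+T=4, G+C=8 → Tm = 2(4)+4(8) = 40°C
24°C vs 40°C → primer 2 is higher.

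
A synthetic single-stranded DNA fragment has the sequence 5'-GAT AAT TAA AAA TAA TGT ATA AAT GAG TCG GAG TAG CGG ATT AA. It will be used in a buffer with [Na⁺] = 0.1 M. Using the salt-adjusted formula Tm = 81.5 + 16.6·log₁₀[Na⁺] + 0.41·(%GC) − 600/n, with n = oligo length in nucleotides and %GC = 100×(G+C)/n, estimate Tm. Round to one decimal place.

62.4°C

Length n = 44. Scanning the sequence gives G=10, A=20, C=2, T=12.
G+C = 12, so %GC = 12/44 × 100 = 27.273%
Salt term: 16.6 × (-1) = -16.6
GC term: 0.41 × 27.273 = 11.182; length term: −600/44 = −13.636
Tm = 81.5 + (-16.6) + 11.182 − 13.636 = 62.446 → 62.4°C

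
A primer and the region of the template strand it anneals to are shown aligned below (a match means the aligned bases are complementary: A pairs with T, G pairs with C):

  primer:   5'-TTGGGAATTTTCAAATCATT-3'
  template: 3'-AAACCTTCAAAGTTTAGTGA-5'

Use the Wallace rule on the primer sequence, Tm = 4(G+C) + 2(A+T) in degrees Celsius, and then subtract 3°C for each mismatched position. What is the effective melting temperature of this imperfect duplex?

41°C

Primer base counts: A=6, T=9, G=3, C=2 → A+T=15, G+C=5
Perfect-match Tm = 2(15) + 4(5) = 30 + 20 = 50°C
Mismatches (positions where the bases are not complementary): 3 (at positions 3, 8, 19)
Effective Tm = 50 − 3×3 = 50 − 9 = 41°C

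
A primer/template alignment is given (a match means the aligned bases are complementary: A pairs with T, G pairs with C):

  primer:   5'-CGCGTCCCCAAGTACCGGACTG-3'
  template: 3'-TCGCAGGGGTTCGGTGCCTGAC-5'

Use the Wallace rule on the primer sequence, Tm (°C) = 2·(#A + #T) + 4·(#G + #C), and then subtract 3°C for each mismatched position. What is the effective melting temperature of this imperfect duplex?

Primer base counts: A=4, T=3, G=6, C=9 → A+T=7, G+C=15
Perfect-match Tm = 2(7) + 4(15) = 14 + 60 = 74°C
Mismatches (positions where the bases are not complementary): 4 (at positions 1, 13, 14, 15)
Effective Tm = 74 − 4×3 = 74 − 12 = 62°C

62°C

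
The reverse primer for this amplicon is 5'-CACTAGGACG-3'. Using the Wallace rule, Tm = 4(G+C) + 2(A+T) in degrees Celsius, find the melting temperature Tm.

32°C

G=3, T=1, A=3, C=3
A+T = 4, G+C = 6
Tm = 4·6 + 2·4 = 24 + 8 = 32°C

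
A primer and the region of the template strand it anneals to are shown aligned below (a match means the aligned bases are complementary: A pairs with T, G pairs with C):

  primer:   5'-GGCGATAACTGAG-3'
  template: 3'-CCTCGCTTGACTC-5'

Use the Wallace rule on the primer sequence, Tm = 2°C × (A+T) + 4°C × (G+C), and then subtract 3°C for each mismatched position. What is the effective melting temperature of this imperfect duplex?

31°C

Primer base counts: A=4, T=2, G=5, C=2 → A+T=6, G+C=7
Perfect-match Tm = 2(6) + 4(7) = 12 + 28 = 40°C
Mismatches (positions where the bases are not complementary): 3 (at positions 3, 5, 6)
Effective Tm = 40 − 3×3 = 40 − 9 = 31°C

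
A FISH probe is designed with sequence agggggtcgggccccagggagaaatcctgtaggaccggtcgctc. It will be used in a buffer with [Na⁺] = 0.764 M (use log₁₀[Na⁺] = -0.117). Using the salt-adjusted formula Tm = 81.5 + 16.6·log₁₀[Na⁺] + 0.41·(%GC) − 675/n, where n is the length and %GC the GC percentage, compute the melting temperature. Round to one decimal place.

92.2°C

Length n = 44. C=12, G=18, T=6, A=8
G+C = 30, so %GC = 30/44 × 100 = 68.182%
Salt term: 16.6 × (-0.117) = -1.942
GC term: 0.41 × 68.182 = 27.955; length term: −675/44 = −15.341
Tm = 81.5 + (-1.942) + 27.955 − 15.341 = 92.172 → 92.2°C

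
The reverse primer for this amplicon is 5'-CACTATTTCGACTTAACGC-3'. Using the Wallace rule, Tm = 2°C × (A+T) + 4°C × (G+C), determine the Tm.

54°C

Base counts: G=2, A=5, T=6, C=6
AT pairs contribute 11, GC pairs contribute 8.
Tm = 2(11) + 4(8) = 22 + 32 = 54°C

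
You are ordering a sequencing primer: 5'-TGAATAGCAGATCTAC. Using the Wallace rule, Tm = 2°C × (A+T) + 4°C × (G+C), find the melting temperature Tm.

44°C

T=4, G=3, C=3, A=6
So N_AT = 10 and N_GC = 6.
Tm = 2(10) + 4(6) = 20 + 24 = 44°C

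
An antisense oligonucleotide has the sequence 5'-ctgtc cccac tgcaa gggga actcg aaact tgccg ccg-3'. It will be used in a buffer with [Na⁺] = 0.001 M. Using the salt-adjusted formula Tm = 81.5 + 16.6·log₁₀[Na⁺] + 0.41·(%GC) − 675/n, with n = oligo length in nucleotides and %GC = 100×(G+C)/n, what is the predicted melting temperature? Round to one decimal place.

Length n = 38. Scanning the sequence gives T=6, C=14, G=10, A=8.
G+C = 24, so %GC = 24/38 × 100 = 63.158%
Salt term: 16.6 × (-3) = -49.8
GC term: 0.41 × 63.158 = 25.895; length term: −675/38 = −17.763
Tm = 81.5 + (-49.8) + 25.895 − 17.763 = 39.832 → 39.8°C

39.8°C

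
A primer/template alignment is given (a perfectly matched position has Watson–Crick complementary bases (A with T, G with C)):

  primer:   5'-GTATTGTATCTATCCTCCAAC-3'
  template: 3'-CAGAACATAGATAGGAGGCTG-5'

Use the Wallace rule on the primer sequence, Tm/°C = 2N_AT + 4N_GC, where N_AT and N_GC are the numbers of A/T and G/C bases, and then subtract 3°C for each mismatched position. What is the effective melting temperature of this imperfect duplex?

52°C

Primer base counts: A=5, T=8, G=2, C=6 → A+T=13, G+C=8
Perfect-match Tm = 2(13) + 4(8) = 26 + 32 = 58°C
Mismatches (positions where the bases are not complementary): 2 (at positions 3, 19)
Effective Tm = 58 − 2×3 = 58 − 6 = 52°C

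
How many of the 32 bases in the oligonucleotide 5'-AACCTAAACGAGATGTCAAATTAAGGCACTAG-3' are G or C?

12

Scanning the sequence gives T=6, G=6, A=14, C=6.
G+C = 6 + 6 = 12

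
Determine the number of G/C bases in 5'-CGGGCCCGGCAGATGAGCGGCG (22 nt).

18

Counting bases: G=11, C=7, A=3, T=1
Total G or C: 11 + 7 = 18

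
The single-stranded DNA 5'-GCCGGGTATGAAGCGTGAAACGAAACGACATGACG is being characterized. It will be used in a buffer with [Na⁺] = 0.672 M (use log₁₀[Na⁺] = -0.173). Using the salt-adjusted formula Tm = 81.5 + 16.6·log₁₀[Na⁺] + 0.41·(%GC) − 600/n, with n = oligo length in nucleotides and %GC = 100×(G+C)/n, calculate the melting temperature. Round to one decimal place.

Length n = 35. Base counts: T=4, A=12, C=7, G=12
G+C = 19, so %GC = 19/35 × 100 = 54.286%
Salt term: 16.6 × (-0.173) = -2.872
GC term: 0.41 × 54.286 = 22.257; length term: −600/35 = −17.143
Tm = 81.5 + (-2.872) + 22.257 − 17.143 = 83.742 → 83.7°C

83.7°C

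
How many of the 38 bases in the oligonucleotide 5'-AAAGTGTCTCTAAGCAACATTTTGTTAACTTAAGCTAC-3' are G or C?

Counting bases: T=13, G=5, A=13, C=7
Total G or C: 5 + 7 = 12

12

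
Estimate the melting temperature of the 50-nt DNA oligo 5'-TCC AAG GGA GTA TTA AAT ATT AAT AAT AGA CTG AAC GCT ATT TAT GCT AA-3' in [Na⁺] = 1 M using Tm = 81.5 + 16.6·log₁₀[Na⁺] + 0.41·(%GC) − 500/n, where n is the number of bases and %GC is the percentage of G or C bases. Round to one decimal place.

Length n = 50. Counting bases: A=20, C=6, T=16, G=8
G+C = 14, so %GC = 14/50 × 100 = 28%
Salt term: 16.6 × (0) = 0
GC term: 0.41 × 28 = 11.48; length term: −500/50 = −10
Tm = 81.5 + (0) + 11.48 − 10 = 82.98 → 83.0°C

83.0°C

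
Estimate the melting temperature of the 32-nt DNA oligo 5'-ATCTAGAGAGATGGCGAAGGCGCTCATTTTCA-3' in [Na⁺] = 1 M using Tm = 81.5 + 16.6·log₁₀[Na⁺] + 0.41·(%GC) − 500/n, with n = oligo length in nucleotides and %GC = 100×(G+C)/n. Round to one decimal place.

Length n = 32. Counting bases: A=9, G=9, C=6, T=8
G+C = 15, so %GC = 15/32 × 100 = 46.875%
Salt term: 16.6 × (0) = 0
GC term: 0.41 × 46.875 = 19.219; length term: −500/32 = −15.625
Tm = 81.5 + (0) + 19.219 − 15.625 = 85.094 → 85.1°C

85.1°C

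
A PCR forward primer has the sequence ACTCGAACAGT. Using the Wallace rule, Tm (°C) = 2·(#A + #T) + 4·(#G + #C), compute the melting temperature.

32°C

G=2, T=2, C=3, A=4
AT pairs contribute 6, GC pairs contribute 5.
Tm = 2×6 + 4×5 = 32°C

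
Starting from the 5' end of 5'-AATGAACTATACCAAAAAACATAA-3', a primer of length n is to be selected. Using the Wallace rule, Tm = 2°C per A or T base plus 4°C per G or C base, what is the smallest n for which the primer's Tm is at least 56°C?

n = 23

First 22 bases: AATGAACTATACCAAAAAACAT → Tm = 54°C (< 56°C)
First 23 bases: AATGAACTATACCAAAAAACATA → Tm = 56°C (≥ 56°C)
Since every base adds ≥2°C, Tm only increases with n, so the threshold is first crossed at n = 23.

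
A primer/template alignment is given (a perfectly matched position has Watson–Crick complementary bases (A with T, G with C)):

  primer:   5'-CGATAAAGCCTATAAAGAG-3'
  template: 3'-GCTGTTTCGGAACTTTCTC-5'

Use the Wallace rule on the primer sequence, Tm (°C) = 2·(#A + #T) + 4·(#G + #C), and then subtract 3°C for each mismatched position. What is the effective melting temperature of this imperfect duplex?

43°C

Primer base counts: A=9, T=3, G=4, C=3 → A+T=12, G+C=7
Perfect-match Tm = 2(12) + 4(7) = 24 + 28 = 52°C
Mismatches (positions where the bases are not complementary): 3 (at positions 4, 12, 13)
Effective Tm = 52 − 3×3 = 52 − 9 = 43°C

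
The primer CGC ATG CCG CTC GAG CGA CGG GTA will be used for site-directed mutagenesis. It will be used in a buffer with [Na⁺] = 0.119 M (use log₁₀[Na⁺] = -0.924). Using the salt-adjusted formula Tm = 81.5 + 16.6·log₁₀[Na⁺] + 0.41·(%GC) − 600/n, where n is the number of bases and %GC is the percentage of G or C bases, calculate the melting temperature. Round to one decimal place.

Length n = 24. Scanning the sequence gives T=3, G=9, C=8, A=4.
G+C = 17, so %GC = 17/24 × 100 = 70.833%
Salt term: 16.6 × (-0.924) = -15.338
GC term: 0.41 × 70.833 = 29.042; length term: −600/24 = −25
Tm = 81.5 + (-15.338) + 29.042 − 25 = 70.204 → 70.2°C

70.2°C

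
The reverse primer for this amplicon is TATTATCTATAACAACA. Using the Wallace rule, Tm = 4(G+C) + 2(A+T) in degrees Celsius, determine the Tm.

Base counts: G=0, C=3, T=6, A=8
A+T = 14, G+C = 3
Tm = 2(14) + 4(3) = 28 + 12 = 40°C

40°C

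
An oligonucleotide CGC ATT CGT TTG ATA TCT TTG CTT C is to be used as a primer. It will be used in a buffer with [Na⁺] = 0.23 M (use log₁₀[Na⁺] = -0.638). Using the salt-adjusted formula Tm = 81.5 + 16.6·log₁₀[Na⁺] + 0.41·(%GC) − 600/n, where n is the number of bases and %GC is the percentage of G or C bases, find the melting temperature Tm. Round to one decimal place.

63.3°C

Length n = 25. Base counts: A=3, C=6, T=12, G=4
G+C = 10, so %GC = 10/25 × 100 = 40%
Salt term: 16.6 × (-0.638) = -10.591
GC term: 0.41 × 40 = 16.4; length term: −600/25 = −24
Tm = 81.5 + (-10.591) + 16.4 − 24 = 63.309 → 63.3°C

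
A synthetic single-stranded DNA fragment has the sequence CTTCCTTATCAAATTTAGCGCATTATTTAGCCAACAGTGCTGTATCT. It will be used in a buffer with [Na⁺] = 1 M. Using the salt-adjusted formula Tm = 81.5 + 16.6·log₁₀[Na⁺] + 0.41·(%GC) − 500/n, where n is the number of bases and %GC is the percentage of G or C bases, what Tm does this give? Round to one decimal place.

Length n = 47. Scanning the sequence gives A=12, C=11, T=18, G=6.
G+C = 17, so %GC = 17/47 × 100 = 36.17%
Salt term: 16.6 × (0) = 0
GC term: 0.41 × 36.17 = 14.83; length term: −500/47 = −10.638
Tm = 81.5 + (0) + 14.83 − 10.638 = 85.692 → 85.7°C

85.7°C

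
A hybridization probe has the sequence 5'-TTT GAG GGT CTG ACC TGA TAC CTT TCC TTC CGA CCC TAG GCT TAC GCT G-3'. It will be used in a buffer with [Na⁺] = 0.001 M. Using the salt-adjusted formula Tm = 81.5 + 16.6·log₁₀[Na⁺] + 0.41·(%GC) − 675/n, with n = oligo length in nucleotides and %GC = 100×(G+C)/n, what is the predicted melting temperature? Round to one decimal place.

Length n = 49. Base counts: G=11, C=15, T=16, A=7
G+C = 26, so %GC = 26/49 × 100 = 53.061%
Salt term: 16.6 × (-3) = -49.8
GC term: 0.41 × 53.061 = 21.755; length term: −675/49 = −13.776
Tm = 81.5 + (-49.8) + 21.755 − 13.776 = 39.679 → 39.7°C

39.7°C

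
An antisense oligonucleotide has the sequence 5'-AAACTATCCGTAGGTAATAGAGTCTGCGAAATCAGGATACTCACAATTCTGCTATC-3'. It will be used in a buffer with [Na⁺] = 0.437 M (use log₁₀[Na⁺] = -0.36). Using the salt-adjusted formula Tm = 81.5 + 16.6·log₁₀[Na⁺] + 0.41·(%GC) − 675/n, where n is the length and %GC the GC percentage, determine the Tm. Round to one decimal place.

79.6°C

Length n = 56. Base counts: G=10, C=12, T=15, A=19
G+C = 22, so %GC = 22/56 × 100 = 39.286%
Salt term: 16.6 × (-0.36) = -5.976
GC term: 0.41 × 39.286 = 16.107; length term: −675/56 = −12.054
Tm = 81.5 + (-5.976) + 16.107 − 12.054 = 79.577 → 79.6°C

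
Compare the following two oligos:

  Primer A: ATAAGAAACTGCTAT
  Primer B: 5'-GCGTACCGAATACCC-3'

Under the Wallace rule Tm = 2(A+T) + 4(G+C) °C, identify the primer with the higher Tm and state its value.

Primer B, 48°C

Primer A: A+T=11, G+C=4 → Tm = 2(11)+4(4) = 38°C
Primer B: A+T=6, G+C=9 → Tm = 2(6)+4(9) = 48°C
38°C vs 48°C → primer B is higher.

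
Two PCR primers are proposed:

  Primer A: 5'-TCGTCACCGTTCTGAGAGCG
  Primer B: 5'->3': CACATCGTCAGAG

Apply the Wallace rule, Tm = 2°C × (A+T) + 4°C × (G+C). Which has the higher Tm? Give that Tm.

Primer A, 64°C

Primer A: A+T=8, G+C=12 → Tm = 2(8)+4(12) = 64°C
Primer B: A+T=6, G+C=7 → Tm = 2(6)+4(7) = 40°C
64°C vs 40°C → primer A is higher.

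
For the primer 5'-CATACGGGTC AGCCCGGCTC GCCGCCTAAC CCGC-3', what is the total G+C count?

Base counts: G=9, C=16, T=4, A=5
Total G or C: 9 + 16 = 25

25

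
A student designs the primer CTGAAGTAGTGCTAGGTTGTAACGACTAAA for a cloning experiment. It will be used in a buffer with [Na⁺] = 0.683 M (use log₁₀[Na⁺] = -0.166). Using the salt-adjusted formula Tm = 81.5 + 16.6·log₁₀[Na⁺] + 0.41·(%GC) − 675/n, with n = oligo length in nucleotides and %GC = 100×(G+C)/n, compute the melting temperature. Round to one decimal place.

Length n = 30. Scanning the sequence gives G=8, C=4, A=10, T=8.
G+C = 12, so %GC = 12/30 × 100 = 40%
Salt term: 16.6 × (-0.166) = -2.756
GC term: 0.41 × 40 = 16.4; length term: −675/30 = −22.5
Tm = 81.5 + (-2.756) + 16.4 − 22.5 = 72.644 → 72.6°C

72.6°C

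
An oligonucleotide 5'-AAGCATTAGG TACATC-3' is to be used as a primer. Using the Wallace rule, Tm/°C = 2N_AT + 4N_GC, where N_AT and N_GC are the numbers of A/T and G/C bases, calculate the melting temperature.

44°C

T=4, C=3, G=3, A=6
AT pairs contribute 10, GC pairs contribute 6.
Tm = 4·6 + 2·10 = 24 + 20 = 44°C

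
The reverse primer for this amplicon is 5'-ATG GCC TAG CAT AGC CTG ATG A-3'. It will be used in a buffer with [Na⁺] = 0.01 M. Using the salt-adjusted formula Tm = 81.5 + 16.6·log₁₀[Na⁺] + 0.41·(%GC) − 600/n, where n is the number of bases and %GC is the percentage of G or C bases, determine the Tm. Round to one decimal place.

41.5°C

Length n = 22. Scanning the sequence gives T=5, C=5, A=6, G=6.
G+C = 11, so %GC = 11/22 × 100 = 50%
Salt term: 16.6 × (-2) = -33.2
GC term: 0.41 × 50 = 20.5; length term: −600/22 = −27.273
Tm = 81.5 + (-33.2) + 20.5 − 27.273 = 41.527 → 41.5°C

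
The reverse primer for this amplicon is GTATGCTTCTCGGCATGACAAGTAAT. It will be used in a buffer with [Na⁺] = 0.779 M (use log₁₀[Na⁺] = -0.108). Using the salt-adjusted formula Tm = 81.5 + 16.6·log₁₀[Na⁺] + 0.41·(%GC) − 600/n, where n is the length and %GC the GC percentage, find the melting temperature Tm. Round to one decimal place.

74.0°C

Length n = 26. T=8, C=5, A=7, G=6
G+C = 11, so %GC = 11/26 × 100 = 42.308%
Salt term: 16.6 × (-0.108) = -1.793
GC term: 0.41 × 42.308 = 17.346; length term: −600/26 = −23.077
Tm = 81.5 + (-1.793) + 17.346 − 23.077 = 73.976 → 74.0°C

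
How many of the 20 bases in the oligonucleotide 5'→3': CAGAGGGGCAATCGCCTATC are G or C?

12

Base counts: T=3, C=6, G=6, A=5
Total G or C: 6 + 6 = 12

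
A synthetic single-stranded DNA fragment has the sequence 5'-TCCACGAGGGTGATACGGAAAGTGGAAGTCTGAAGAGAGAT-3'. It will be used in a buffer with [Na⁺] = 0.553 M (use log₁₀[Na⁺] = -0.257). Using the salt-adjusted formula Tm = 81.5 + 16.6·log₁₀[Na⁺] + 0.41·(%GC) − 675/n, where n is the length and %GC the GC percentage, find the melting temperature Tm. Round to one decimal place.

Length n = 41. Counting bases: G=15, T=7, C=5, A=14
G+C = 20, so %GC = 20/41 × 100 = 48.78%
Salt term: 16.6 × (-0.257) = -4.266
GC term: 0.41 × 48.78 = 20; length term: −675/41 = −16.463
Tm = 81.5 + (-4.266) + 20 − 16.463 = 80.771 → 80.8°C

80.8°C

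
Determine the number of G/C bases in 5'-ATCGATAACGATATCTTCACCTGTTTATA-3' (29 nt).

Scanning the sequence gives G=3, T=11, A=9, C=6.
G+C = 3 + 6 = 9

9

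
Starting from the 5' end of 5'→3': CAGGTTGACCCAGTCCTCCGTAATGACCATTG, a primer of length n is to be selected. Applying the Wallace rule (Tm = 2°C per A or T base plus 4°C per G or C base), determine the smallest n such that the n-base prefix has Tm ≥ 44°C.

First 13 bases: CAGGTTGACCCAG → Tm = 42°C (< 44°C)
First 14 bases: CAGGTTGACCCAGT → Tm = 44°C (≥ 44°C)
Since every base adds ≥2°C, Tm only increases with n, so the threshold is first crossed at n = 14.

n = 14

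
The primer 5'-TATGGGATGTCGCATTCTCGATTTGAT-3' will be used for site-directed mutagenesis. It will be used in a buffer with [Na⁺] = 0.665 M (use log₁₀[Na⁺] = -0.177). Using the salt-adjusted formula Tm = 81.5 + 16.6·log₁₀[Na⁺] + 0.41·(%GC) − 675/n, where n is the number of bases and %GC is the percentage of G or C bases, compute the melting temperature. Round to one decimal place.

Length n = 27. A=5, T=11, G=7, C=4
G+C = 11, so %GC = 11/27 × 100 = 40.741%
Salt term: 16.6 × (-0.177) = -2.938
GC term: 0.41 × 40.741 = 16.704; length term: −675/27 = −25
Tm = 81.5 + (-2.938) + 16.704 − 25 = 70.266 → 70.3°C

70.3°C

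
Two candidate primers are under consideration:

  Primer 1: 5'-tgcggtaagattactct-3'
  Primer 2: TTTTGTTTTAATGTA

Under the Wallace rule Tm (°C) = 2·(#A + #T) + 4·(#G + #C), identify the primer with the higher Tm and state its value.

Primer 1, 48°C

Primer 1: A+T=10, G+C=7 → Tm = 2(10)+4(7) = 48°C
Primer 2: A+T=13, G+C=2 → Tm = 2(13)+4(2) = 34°C
48°C vs 34°C → primer 1 is higher.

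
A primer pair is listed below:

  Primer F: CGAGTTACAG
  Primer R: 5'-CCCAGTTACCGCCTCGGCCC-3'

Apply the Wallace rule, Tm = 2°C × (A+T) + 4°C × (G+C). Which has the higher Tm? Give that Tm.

Primer F: A+T=5, G+C=5 → Tm = 2(5)+4(5) = 30°C
Primer R: A+T=5, G+C=15 → Tm = 2(5)+4(15) = 70°C
30°C vs 70°C → primer R is higher.

Primer R, 70°C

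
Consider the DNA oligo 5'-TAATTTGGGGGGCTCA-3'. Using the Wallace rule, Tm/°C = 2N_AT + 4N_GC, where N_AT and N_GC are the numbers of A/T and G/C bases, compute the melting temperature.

Scanning the sequence gives C=2, T=5, G=6, A=3.
A+T = 8, G+C = 8
Tm = 4·8 + 2·8 = 32 + 16 = 48°C

48°C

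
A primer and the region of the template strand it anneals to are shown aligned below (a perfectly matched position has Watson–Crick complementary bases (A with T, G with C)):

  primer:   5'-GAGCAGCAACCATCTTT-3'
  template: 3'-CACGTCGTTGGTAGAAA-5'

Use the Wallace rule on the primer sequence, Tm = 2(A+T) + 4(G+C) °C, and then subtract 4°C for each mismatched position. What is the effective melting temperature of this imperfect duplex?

46°C

Primer base counts: A=5, T=4, G=3, C=5 → A+T=9, G+C=8
Perfect-match Tm = 2(9) + 4(8) = 18 + 32 = 50°C
Mismatches (positions where the bases are not complementary): 1 (at position 2)
Effective Tm = 50 − 1×4 = 50 − 4 = 46°C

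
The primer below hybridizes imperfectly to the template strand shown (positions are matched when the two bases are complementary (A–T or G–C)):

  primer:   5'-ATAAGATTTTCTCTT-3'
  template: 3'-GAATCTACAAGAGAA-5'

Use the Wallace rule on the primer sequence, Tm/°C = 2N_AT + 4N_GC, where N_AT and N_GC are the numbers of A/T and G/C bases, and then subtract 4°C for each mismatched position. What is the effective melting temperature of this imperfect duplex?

Primer base counts: A=4, T=8, G=1, C=2 → A+T=12, G+C=3
Perfect-match Tm = 2(12) + 4(3) = 24 + 12 = 36°C
Mismatches (positions where the bases are not complementary): 3 (at positions 1, 3, 8)
Effective Tm = 36 − 3×4 = 36 − 12 = 24°C

24°C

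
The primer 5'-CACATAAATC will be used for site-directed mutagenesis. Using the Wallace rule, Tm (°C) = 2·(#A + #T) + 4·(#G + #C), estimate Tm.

Counting bases: T=2, C=3, A=5, G=0
AT pairs contribute 7, GC pairs contribute 3.
Tm = 2×7 + 4×3 = 26°C

26°C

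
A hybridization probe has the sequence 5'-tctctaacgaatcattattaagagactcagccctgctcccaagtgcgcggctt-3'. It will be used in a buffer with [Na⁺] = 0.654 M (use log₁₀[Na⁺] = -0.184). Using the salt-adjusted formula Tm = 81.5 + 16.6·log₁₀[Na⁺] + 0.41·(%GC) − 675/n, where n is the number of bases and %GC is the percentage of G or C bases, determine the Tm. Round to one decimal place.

85.8°C

Length n = 53. Scanning the sequence gives C=16, T=14, A=13, G=10.
G+C = 26, so %GC = 26/53 × 100 = 49.057%
Salt term: 16.6 × (-0.184) = -3.054
GC term: 0.41 × 49.057 = 20.113; length term: −675/53 = −12.736
Tm = 81.5 + (-3.054) + 20.113 − 12.736 = 85.823 → 85.8°C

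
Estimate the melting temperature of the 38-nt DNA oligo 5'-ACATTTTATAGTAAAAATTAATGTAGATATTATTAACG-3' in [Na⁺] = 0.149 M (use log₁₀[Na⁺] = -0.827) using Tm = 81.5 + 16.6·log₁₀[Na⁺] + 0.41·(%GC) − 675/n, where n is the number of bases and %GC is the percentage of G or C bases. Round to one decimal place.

Length n = 38. Scanning the sequence gives C=2, A=17, T=15, G=4.
G+C = 6, so %GC = 6/38 × 100 = 15.789%
Salt term: 16.6 × (-0.827) = -13.728
GC term: 0.41 × 15.789 = 6.473; length term: −675/38 = −17.763
Tm = 81.5 + (-13.728) + 6.473 − 17.763 = 56.482 → 56.5°C

56.5°C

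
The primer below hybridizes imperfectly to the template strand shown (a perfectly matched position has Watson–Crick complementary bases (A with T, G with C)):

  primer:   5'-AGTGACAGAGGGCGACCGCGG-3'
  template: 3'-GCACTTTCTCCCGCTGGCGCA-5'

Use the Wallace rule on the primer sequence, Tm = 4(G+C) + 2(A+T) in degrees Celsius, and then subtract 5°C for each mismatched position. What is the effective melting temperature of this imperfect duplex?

Primer base counts: A=5, T=1, G=10, C=5 → A+T=6, G+C=15
Perfect-match Tm = 2(6) + 4(15) = 12 + 60 = 72°C
Mismatches (positions where the bases are not complementary): 3 (at positions 1, 6, 21)
Effective Tm = 72 − 3×5 = 72 − 15 = 57°C

57°C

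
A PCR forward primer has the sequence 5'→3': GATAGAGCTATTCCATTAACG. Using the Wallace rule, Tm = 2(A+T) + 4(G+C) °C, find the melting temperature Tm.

Counting bases: G=4, T=6, C=4, A=7
AT pairs contribute 13, GC pairs contribute 8.
Tm = 4·8 + 2·13 = 32 + 26 = 58°C

58°C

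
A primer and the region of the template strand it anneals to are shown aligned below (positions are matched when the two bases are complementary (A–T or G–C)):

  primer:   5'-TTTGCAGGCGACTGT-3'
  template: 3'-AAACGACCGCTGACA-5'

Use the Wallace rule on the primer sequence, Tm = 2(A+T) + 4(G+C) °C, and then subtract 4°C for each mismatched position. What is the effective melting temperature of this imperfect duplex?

42°C

Primer base counts: A=2, T=5, G=5, C=3 → A+T=7, G+C=8
Perfect-match Tm = 2(7) + 4(8) = 14 + 32 = 46°C
Mismatches (positions where the bases are not complementary): 1 (at position 6)
Effective Tm = 46 − 1×4 = 46 − 4 = 42°C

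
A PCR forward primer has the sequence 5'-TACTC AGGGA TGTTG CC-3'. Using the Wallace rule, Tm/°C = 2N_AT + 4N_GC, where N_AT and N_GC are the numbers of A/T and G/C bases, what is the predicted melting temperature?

52°C

Scanning the sequence gives C=4, A=3, T=5, G=5.
So N_AT = 8 and N_GC = 9.
Tm = 4·9 + 2·8 = 36 + 16 = 52°C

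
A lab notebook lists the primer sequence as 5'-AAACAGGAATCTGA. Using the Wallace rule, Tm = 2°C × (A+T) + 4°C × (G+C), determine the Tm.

G=3, T=2, A=7, C=2
AT pairs contribute 9, GC pairs contribute 5.
Tm = 2(9) + 4(5) = 18 + 20 = 38°C

38°C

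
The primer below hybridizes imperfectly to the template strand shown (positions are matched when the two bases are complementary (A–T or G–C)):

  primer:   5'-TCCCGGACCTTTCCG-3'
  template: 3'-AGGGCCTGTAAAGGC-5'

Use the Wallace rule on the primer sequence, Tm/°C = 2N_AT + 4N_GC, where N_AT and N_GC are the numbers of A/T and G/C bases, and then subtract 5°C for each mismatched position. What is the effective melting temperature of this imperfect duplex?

Primer base counts: A=1, T=4, G=3, C=7 → A+T=5, G+C=10
Perfect-match Tm = 2(5) + 4(10) = 10 + 40 = 50°C
Mismatches (positions where the bases are not complementary): 1 (at position 9)
Effective Tm = 50 − 1×5 = 50 − 5 = 45°C

45°C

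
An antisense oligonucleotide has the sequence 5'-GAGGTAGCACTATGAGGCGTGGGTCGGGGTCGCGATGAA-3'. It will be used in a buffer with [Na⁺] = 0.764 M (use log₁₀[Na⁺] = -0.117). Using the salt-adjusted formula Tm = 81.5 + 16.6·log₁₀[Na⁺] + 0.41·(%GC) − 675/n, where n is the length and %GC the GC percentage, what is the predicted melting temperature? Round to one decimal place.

87.5°C

Length n = 39. Scanning the sequence gives C=6, A=8, T=7, G=18.
G+C = 24, so %GC = 24/39 × 100 = 61.538%
Salt term: 16.6 × (-0.117) = -1.942
GC term: 0.41 × 61.538 = 25.231; length term: −675/39 = −17.308
Tm = 81.5 + (-1.942) + 25.231 − 17.308 = 87.481 → 87.5°C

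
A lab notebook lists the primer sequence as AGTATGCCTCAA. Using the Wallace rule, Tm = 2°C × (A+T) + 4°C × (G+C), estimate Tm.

34°C

Scanning the sequence gives A=4, T=3, C=3, G=2.
So N_AT = 7 and N_GC = 5.
Tm = 2×7 + 4×5 = 34°C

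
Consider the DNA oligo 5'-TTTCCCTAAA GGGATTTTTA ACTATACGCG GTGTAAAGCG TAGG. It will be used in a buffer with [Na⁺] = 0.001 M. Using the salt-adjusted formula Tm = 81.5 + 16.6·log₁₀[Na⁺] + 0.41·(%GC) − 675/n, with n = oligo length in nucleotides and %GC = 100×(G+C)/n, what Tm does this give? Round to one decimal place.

Length n = 44. Scanning the sequence gives T=14, G=11, C=7, A=12.
G+C = 18, so %GC = 18/44 × 100 = 40.909%
Salt term: 16.6 × (-3) = -49.8
GC term: 0.41 × 40.909 = 16.773; length term: −675/44 = −15.341
Tm = 81.5 + (-49.8) + 16.773 − 15.341 = 33.132 → 33.1°C

33.1°C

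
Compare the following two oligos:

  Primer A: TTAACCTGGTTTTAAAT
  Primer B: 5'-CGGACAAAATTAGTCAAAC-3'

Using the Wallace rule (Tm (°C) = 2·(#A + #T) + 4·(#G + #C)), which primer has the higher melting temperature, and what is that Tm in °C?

Primer A: A+T=13, G+C=4 → Tm = 2(13)+4(4) = 42°C
Primer B: A+T=12, G+C=7 → Tm = 2(12)+4(7) = 52°C
42°C vs 52°C → primer B is higher.

Primer B, 52°C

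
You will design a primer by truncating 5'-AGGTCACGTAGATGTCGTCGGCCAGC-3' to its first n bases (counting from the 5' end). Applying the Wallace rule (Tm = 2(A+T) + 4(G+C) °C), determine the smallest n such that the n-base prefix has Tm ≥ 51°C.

First 16 bases: AGGTCACGTAGATGTC → Tm = 48°C (< 51°C)
First 17 bases: AGGTCACGTAGATGTCG → Tm = 52°C (≥ 51°C)
Each additional base adds 2°C (A/T) or 4°C (G/C), so Tm is non-decreasing in n; n = 17 is the first length to reach 51°C.

n = 17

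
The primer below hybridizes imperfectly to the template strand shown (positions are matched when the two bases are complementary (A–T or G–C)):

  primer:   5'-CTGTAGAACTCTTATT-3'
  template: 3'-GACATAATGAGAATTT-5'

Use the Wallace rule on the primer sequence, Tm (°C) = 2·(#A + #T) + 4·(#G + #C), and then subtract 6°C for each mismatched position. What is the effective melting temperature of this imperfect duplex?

18°C

Primer base counts: A=4, T=7, G=2, C=3 → A+T=11, G+C=5
Perfect-match Tm = 2(11) + 4(5) = 22 + 20 = 42°C
Mismatches (positions where the bases are not complementary): 4 (at positions 6, 7, 15, 16)
Effective Tm = 42 − 4×6 = 42 − 24 = 18°C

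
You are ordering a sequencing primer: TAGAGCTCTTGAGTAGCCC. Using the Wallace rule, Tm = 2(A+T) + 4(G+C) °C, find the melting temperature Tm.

Base counts: T=5, G=5, C=5, A=4
A+T = 9, G+C = 10
Tm = 2×9 + 4×10 = 58°C

58°C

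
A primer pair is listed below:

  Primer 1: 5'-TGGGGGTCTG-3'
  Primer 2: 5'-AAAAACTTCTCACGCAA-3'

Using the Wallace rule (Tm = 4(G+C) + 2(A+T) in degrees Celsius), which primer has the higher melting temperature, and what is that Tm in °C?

Primer 2, 46°C

Primer 1: A+T=3, G+C=7 → Tm = 2(3)+4(7) = 34°C
Primer 2: A+T=11, G+C=6 → Tm = 2(11)+4(6) = 46°C
34°C vs 46°C → primer 2 is higher.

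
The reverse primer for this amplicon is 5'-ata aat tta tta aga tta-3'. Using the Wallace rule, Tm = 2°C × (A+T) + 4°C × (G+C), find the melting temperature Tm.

T=8, G=1, A=9, C=0
So N_AT = 17 and N_GC = 1.
Tm = 4·1 + 2·17 = 4 + 34 = 38°C

38°C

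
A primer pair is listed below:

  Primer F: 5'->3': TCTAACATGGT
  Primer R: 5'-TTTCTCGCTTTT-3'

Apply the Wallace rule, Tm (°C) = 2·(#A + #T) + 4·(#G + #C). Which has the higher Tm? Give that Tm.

Primer R, 32°C

Primer F: A+T=7, G+C=4 → Tm = 2(7)+4(4) = 30°C
Primer R: A+T=8, G+C=4 → Tm = 2(8)+4(4) = 32°C
30°C vs 32°C → primer R is higher.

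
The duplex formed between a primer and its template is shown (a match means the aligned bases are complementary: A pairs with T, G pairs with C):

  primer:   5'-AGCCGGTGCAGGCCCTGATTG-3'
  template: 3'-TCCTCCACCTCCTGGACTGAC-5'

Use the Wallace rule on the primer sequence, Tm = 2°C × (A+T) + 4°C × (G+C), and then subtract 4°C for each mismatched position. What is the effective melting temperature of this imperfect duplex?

Primer base counts: A=3, T=4, G=8, C=6 → A+T=7, G+C=14
Perfect-match Tm = 2(7) + 4(14) = 14 + 56 = 70°C
Mismatches (positions where the bases are not complementary): 5 (at positions 3, 4, 9, 13, 19)
Effective Tm = 70 − 5×4 = 70 − 20 = 50°C

50°C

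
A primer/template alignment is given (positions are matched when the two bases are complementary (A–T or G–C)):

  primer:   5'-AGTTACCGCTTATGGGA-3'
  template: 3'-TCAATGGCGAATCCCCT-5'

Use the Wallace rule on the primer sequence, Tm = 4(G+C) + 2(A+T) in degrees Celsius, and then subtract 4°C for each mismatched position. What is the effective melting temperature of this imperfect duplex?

46°C

Primer base counts: A=4, T=5, G=5, C=3 → A+T=9, G+C=8
Perfect-match Tm = 2(9) + 4(8) = 18 + 32 = 50°C
Mismatches (positions where the bases are not complementary): 1 (at position 13)
Effective Tm = 50 − 1×4 = 50 − 4 = 46°C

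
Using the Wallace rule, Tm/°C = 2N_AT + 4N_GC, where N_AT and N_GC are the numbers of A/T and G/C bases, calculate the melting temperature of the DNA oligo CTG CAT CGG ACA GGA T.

Base counts: A=4, G=5, C=4, T=3
AT pairs contribute 7, GC pairs contribute 9.
Tm = 2(7) + 4(9) = 14 + 36 = 50°C

50°C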